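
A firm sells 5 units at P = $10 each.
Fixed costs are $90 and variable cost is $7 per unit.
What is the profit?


Total Revenue = P * Q = 10 * 5 = $50
Total Cost = FC + VC*Q = 90 + 7*5 = $125
Profit = TR - TC = 50 - 125 = $-75

$-75


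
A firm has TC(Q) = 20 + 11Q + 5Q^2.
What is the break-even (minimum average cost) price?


AC(Q) = 20/Q + 11 + 5Q
To minimize: dAC/dQ = -20/Q^2 + 5 = 0
Q^2 = 20/5 = 4
Q* = 2
Min AC = 20/2 + 11 + 5*2
Min AC = 10 + 11 + 10 = 31

31


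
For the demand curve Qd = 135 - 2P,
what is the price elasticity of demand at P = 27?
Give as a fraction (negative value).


dQ/dP = -2
At P = 27: Q = 135 - 2*27 = 81
E = (dQ/dP)(P/Q) = (-2)(27/81) = -2/3

-2/3


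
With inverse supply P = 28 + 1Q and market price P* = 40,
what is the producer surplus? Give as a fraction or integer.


Minimum supply price (at Q=0): P_min = 28
Quantity supplied at P* = 40:
Q* = (40 - 28)/1 = 12
PS = (1/2) * Q* * (P* - P_min)
PS = (1/2) * 12 * (40 - 28)
PS = (1/2) * 12 * 12 = 72

72


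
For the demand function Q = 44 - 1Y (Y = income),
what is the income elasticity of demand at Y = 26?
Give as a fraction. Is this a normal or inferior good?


dQ/dY = -1
At Y = 26: Q = 44 - 1*26 = 18
Ey = (dQ/dY)(Y/Q) = -1 * 26 / 18 = -13/9
Since Ey < 0, this is a inferior good.

-13/9 (inferior good)


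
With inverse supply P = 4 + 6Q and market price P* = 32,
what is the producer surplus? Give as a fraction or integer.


Minimum supply price (at Q=0): P_min = 4
Quantity supplied at P* = 32:
Q* = (32 - 4)/6 = 14/3
PS = (1/2) * Q* * (P* - P_min)
PS = (1/2) * 14/3 * (32 - 4)
PS = (1/2) * 14/3 * 28 = 196/3

196/3


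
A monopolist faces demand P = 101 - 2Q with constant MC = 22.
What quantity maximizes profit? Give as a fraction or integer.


TR = P*Q = (101 - 2Q)Q = 101Q - 2Q^2
MR = dTR/dQ = 101 - 4Q
Set MR = MC:
101 - 4Q = 22
79 = 4Q
Q* = 79/4 = 79/4

79/4


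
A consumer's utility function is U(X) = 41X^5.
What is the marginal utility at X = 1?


MU = dU/dX = 41*5*X^(5-1)
MU = 205*X^4
At X = 1:
MU = 205 * 1^4
MU = 205 * 1 = 205

205


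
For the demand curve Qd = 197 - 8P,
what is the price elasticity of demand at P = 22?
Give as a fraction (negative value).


dQ/dP = -8
At P = 22: Q = 197 - 8*22 = 21
E = (dQ/dP)(P/Q) = (-8)(22/21) = -176/21

-176/21


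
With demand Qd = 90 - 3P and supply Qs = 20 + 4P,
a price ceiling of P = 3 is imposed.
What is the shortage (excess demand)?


At P = 3:
Qd = 90 - 3*3 = 81
Qs = 20 + 4*3 = 32
Shortage = Qd - Qs = 81 - 32 = 49

49


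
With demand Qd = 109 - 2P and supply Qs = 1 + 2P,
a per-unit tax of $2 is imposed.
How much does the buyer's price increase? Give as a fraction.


With a per-unit tax, the buyer's price increase depends on relative slopes.
Supply slope: d = 2, Demand slope: b = 2
Buyer's price increase = d * tax / (b + d)
= 2 * 2 / (2 + 2)
= 4 / 4 = 1

1


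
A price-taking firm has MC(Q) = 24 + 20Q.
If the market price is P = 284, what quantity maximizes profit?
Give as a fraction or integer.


In perfect competition, profit is maximized where P = MC.
284 = 24 + 20Q
260 = 20Q
Q* = 260/20 = 13

13


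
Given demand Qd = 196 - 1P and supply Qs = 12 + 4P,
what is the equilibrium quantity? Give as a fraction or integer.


First find equilibrium price:
196 - 1P = 12 + 4P
P* = 184/5 = 184/5
Then substitute into demand:
Q* = 196 - 1 * 184/5 = 796/5

796/5


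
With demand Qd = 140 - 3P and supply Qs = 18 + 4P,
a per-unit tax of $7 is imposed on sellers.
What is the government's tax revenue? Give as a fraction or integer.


With tax on sellers, new supply: Qs' = 18 + 4(P - 7)
= 4P - 10
New equilibrium quantity:
Q_new = 530/7
Tax revenue = tax * Q_new = 7 * 530/7 = 530

530


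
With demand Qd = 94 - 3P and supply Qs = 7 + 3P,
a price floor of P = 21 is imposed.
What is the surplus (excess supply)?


At P = 21:
Qd = 94 - 3*21 = 31
Qs = 7 + 3*21 = 70
Surplus = Qs - Qd = 70 - 31 = 39

39


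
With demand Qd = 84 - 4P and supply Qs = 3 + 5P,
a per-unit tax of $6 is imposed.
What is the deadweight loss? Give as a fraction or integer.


Pre-tax equilibrium quantity: Q* = 48
Post-tax equilibrium quantity: Q_tax = 104/3
Reduction in quantity: Q* - Q_tax = 40/3
DWL = (1/2) * tax * (Q* - Q_tax)
DWL = (1/2) * 6 * 40/3 = 40

40


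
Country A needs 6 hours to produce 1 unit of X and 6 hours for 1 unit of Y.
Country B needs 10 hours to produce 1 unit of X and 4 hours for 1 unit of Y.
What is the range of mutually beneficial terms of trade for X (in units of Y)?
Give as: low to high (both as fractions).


Opportunity cost of X for Country A = hours_X / hours_Y = 6/6 = 1 units of Y
Opportunity cost of X for Country B = hours_X / hours_Y = 10/4 = 5/2 units of Y
Terms of trade must be between the two opportunity costs.
Range: 1 to 5/2

1 to 5/2


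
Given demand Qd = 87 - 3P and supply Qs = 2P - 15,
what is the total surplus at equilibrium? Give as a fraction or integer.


Find equilibrium: 87 - 3P = 2P - 15
87 + 15 = 5P
P* = 102/5 = 102/5
Q* = 2*102/5 - 15 = 129/5
Inverse demand: P = 29 - Q/3, so P_max = 29
Inverse supply: P = 15/2 + Q/2, so P_min = 15/2
CS = (1/2) * 129/5 * (29 - 102/5) = 5547/50
PS = (1/2) * 129/5 * (102/5 - 15/2) = 16641/100
TS = CS + PS = 5547/50 + 16641/100 = 5547/20

5547/20


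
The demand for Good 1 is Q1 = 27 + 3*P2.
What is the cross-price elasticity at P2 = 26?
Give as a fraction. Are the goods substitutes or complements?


dQ1/dP2 = 3
At P2 = 26: Q1 = 27 + 3*26 = 105
Exy = (dQ1/dP2)(P2/Q1) = 3 * 26 / 105 = 26/35
Since Exy > 0, the goods are substitutes.

26/35 (substitutes)


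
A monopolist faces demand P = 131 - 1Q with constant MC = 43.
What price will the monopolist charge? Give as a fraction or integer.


MR = 131 - 2Q
Set MR = MC: 131 - 2Q = 43
Q* = 44
Substitute into demand:
P* = 131 - 1*44 = 87

87


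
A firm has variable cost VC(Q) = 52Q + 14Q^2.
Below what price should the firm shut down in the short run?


AVC(Q) = VC(Q)/Q = 52 + 14Q
AVC is increasing in Q, so minimum AVC is at Q -> 0+.
Min AVC = 52
The firm should shut down if P < 52.

52


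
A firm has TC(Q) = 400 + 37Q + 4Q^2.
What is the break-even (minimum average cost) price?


AC(Q) = 400/Q + 37 + 4Q
To minimize: dAC/dQ = -400/Q^2 + 4 = 0
Q^2 = 400/4 = 100
Q* = 10
Min AC = 400/10 + 37 + 4*10
Min AC = 40 + 37 + 40 = 117

117


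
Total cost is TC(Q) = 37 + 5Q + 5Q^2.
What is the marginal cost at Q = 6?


MC = dTC/dQ = 5 + 2*5*Q
At Q = 6:
MC = 5 + 10*6
MC = 5 + 60 = 65

65


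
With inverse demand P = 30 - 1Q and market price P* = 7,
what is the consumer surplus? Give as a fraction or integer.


Maximum willingness to pay (at Q=0): P_max = 30
Quantity demanded at P* = 7:
Q* = (30 - 7)/1 = 23
CS = (1/2) * Q* * (P_max - P*)
CS = (1/2) * 23 * (30 - 7)
CS = (1/2) * 23 * 23 = 529/2

529/2


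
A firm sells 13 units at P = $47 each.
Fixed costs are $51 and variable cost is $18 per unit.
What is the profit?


Total Revenue = P * Q = 47 * 13 = $611
Total Cost = FC + VC*Q = 51 + 18*13 = $285
Profit = TR - TC = 611 - 285 = $326

$326


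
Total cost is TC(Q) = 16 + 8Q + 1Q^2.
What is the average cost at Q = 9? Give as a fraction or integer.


TC(9) = 16 + 8*9 + 1*9^2
TC(9) = 16 + 72 + 81 = 169
AC = TC/Q = 169/9 = 169/9

169/9


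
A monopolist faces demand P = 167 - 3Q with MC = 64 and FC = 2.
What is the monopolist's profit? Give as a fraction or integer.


MR = MC: 167 - 6Q = 64
Q* = 103/6
P* = 167 - 3*103/6 = 231/2
Profit = (P* - MC)*Q* - FC
= (231/2 - 64)*103/6 - 2
= 103/2*103/6 - 2
= 10609/12 - 2 = 10585/12

10585/12


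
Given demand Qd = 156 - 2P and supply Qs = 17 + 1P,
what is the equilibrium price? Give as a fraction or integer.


At equilibrium, Qd = Qs.
156 - 2P = 17 + 1P
156 - 17 = 2P + 1P
139 = 3P
P* = 139/3 = 139/3

139/3


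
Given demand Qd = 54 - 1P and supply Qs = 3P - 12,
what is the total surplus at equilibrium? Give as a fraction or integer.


Find equilibrium: 54 - 1P = 3P - 12
54 + 12 = 4P
P* = 66/4 = 33/2
Q* = 3*33/2 - 12 = 75/2
Inverse demand: P = 54 - Q/1, so P_max = 54
Inverse supply: P = 4 + Q/3, so P_min = 4
CS = (1/2) * 75/2 * (54 - 33/2) = 5625/8
PS = (1/2) * 75/2 * (33/2 - 4) = 1875/8
TS = CS + PS = 5625/8 + 1875/8 = 1875/2

1875/2


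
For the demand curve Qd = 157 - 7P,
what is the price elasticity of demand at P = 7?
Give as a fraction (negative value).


dQ/dP = -7
At P = 7: Q = 157 - 7*7 = 108
E = (dQ/dP)(P/Q) = (-7)(7/108) = -49/108

-49/108


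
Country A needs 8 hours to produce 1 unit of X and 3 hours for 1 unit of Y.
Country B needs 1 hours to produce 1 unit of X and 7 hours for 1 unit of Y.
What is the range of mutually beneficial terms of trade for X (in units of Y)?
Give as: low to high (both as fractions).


Opportunity cost of X for Country A = hours_X / hours_Y = 8/3 = 8/3 units of Y
Opportunity cost of X for Country B = hours_X / hours_Y = 1/7 = 1/7 units of Y
Terms of trade must be between the two opportunity costs.
Range: 1/7 to 8/3

1/7 to 8/3


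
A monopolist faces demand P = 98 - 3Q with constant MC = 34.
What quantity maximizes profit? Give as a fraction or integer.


TR = P*Q = (98 - 3Q)Q = 98Q - 3Q^2
MR = dTR/dQ = 98 - 6Q
Set MR = MC:
98 - 6Q = 34
64 = 6Q
Q* = 64/6 = 32/3

32/3


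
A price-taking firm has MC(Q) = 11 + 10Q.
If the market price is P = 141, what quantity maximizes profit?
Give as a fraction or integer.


In perfect competition, profit is maximized where P = MC.
141 = 11 + 10Q
130 = 10Q
Q* = 130/10 = 13

13


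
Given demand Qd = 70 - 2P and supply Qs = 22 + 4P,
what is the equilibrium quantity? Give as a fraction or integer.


First find equilibrium price:
70 - 2P = 22 + 4P
P* = 48/6 = 8
Then substitute into demand:
Q* = 70 - 2 * 8 = 54

54


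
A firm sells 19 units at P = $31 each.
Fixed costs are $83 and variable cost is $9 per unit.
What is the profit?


Total Revenue = P * Q = 31 * 19 = $589
Total Cost = FC + VC*Q = 83 + 9*19 = $254
Profit = TR - TC = 589 - 254 = $335

$335


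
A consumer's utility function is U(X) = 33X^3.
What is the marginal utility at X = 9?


MU = dU/dX = 33*3*X^(3-1)
MU = 99*X^2
At X = 9:
MU = 99 * 9^2
MU = 99 * 81 = 8019

8019


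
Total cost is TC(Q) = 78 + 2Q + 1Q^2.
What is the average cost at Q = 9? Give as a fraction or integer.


TC(9) = 78 + 2*9 + 1*9^2
TC(9) = 78 + 18 + 81 = 177
AC = TC/Q = 177/9 = 59/3

59/3


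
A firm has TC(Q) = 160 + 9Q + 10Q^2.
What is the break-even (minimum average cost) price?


AC(Q) = 160/Q + 9 + 10Q
To minimize: dAC/dQ = -160/Q^2 + 10 = 0
Q^2 = 160/10 = 16
Q* = 4
Min AC = 160/4 + 9 + 10*4
Min AC = 40 + 9 + 40 = 89

89


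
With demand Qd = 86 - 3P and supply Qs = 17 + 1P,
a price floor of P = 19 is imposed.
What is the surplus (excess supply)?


At P = 19:
Qd = 86 - 3*19 = 29
Qs = 17 + 1*19 = 36
Surplus = Qs - Qd = 36 - 29 = 7

7


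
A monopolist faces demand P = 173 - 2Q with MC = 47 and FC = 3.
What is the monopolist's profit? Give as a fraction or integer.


MR = MC: 173 - 4Q = 47
Q* = 63/2
P* = 173 - 2*63/2 = 110
Profit = (P* - MC)*Q* - FC
= (110 - 47)*63/2 - 3
= 63*63/2 - 3
= 3969/2 - 3 = 3963/2

3963/2


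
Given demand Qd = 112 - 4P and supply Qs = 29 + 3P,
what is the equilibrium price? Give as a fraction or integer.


At equilibrium, Qd = Qs.
112 - 4P = 29 + 3P
112 - 29 = 4P + 3P
83 = 7P
P* = 83/7 = 83/7

83/7


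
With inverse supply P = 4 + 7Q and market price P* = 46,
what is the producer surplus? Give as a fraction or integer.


Minimum supply price (at Q=0): P_min = 4
Quantity supplied at P* = 46:
Q* = (46 - 4)/7 = 6
PS = (1/2) * Q* * (P* - P_min)
PS = (1/2) * 6 * (46 - 4)
PS = (1/2) * 6 * 42 = 126

126


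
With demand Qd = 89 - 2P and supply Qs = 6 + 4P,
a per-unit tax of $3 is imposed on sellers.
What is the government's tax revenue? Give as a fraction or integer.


With tax on sellers, new supply: Qs' = 6 + 4(P - 3)
= 4P - 6
New equilibrium quantity:
Q_new = 172/3
Tax revenue = tax * Q_new = 3 * 172/3 = 172

172


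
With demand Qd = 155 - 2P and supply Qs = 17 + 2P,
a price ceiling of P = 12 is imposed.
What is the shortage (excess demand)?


At P = 12:
Qd = 155 - 2*12 = 131
Qs = 17 + 2*12 = 41
Shortage = Qd - Qs = 131 - 41 = 90

90


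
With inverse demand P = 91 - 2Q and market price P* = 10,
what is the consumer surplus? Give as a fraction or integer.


Maximum willingness to pay (at Q=0): P_max = 91
Quantity demanded at P* = 10:
Q* = (91 - 10)/2 = 81/2
CS = (1/2) * Q* * (P_max - P*)
CS = (1/2) * 81/2 * (91 - 10)
CS = (1/2) * 81/2 * 81 = 6561/4

6561/4


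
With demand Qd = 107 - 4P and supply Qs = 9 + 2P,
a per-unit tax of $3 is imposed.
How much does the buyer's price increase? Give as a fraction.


With a per-unit tax, the buyer's price increase depends on relative slopes.
Supply slope: d = 2, Demand slope: b = 4
Buyer's price increase = d * tax / (b + d)
= 2 * 3 / (4 + 2)
= 6 / 6 = 1

1


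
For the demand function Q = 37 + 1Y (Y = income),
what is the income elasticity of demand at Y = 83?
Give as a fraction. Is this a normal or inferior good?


dQ/dY = 1
At Y = 83: Q = 37 + 1*83 = 120
Ey = (dQ/dY)(Y/Q) = 1 * 83 / 120 = 83/120
Since Ey > 0, this is a normal good.

83/120 (normal good)


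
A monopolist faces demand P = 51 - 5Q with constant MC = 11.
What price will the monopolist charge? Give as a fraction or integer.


MR = 51 - 10Q
Set MR = MC: 51 - 10Q = 11
Q* = 4
Substitute into demand:
P* = 51 - 5*4 = 31

31


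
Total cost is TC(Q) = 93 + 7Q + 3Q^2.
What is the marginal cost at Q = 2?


MC = dTC/dQ = 7 + 2*3*Q
At Q = 2:
MC = 7 + 6*2
MC = 7 + 12 = 19

19


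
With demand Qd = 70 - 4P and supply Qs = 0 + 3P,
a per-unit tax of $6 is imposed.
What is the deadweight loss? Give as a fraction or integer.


Pre-tax equilibrium quantity: Q* = 30
Post-tax equilibrium quantity: Q_tax = 138/7
Reduction in quantity: Q* - Q_tax = 72/7
DWL = (1/2) * tax * (Q* - Q_tax)
DWL = (1/2) * 6 * 72/7 = 216/7

216/7


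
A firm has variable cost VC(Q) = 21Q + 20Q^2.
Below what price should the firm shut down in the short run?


AVC(Q) = VC(Q)/Q = 21 + 20Q
AVC is increasing in Q, so minimum AVC is at Q -> 0+.
Min AVC = 21
The firm should shut down if P < 21.

21


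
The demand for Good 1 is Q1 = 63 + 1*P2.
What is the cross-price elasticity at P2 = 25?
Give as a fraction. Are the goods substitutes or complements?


dQ1/dP2 = 1
At P2 = 25: Q1 = 63 + 1*25 = 88
Exy = (dQ1/dP2)(P2/Q1) = 1 * 25 / 88 = 25/88
Since Exy > 0, the goods are substitutes.

25/88 (substitutes)


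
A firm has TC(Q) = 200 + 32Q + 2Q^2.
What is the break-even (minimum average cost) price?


AC(Q) = 200/Q + 32 + 2Q
To minimize: dAC/dQ = -200/Q^2 + 2 = 0
Q^2 = 200/2 = 100
Q* = 10
Min AC = 200/10 + 32 + 2*10
Min AC = 20 + 32 + 20 = 72

72


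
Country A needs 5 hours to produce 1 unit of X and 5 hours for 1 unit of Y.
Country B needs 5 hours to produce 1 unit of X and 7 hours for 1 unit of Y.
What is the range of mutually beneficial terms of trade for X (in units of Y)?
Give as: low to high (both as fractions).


Opportunity cost of X for Country A = hours_X / hours_Y = 5/5 = 1 units of Y
Opportunity cost of X for Country B = hours_X / hours_Y = 5/7 = 5/7 units of Y
Terms of trade must be between the two opportunity costs.
Range: 5/7 to 1

5/7 to 1


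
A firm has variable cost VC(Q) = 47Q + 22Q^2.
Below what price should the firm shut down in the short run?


AVC(Q) = VC(Q)/Q = 47 + 22Q
AVC is increasing in Q, so minimum AVC is at Q -> 0+.
Min AVC = 47
The firm should shut down if P < 47.

47


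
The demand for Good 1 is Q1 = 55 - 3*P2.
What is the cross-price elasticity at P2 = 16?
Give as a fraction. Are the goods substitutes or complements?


dQ1/dP2 = -3
At P2 = 16: Q1 = 55 - 3*16 = 7
Exy = (dQ1/dP2)(P2/Q1) = -3 * 16 / 7 = -48/7
Since Exy < 0, the goods are complements.

-48/7 (complements)


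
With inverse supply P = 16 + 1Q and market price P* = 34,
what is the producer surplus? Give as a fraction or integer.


Minimum supply price (at Q=0): P_min = 16
Quantity supplied at P* = 34:
Q* = (34 - 16)/1 = 18
PS = (1/2) * Q* * (P* - P_min)
PS = (1/2) * 18 * (34 - 16)
PS = (1/2) * 18 * 18 = 162

162


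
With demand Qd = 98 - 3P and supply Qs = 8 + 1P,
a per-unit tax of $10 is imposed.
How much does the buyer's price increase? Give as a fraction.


With a per-unit tax, the buyer's price increase depends on relative slopes.
Supply slope: d = 1, Demand slope: b = 3
Buyer's price increase = d * tax / (b + d)
= 1 * 10 / (3 + 1)
= 10 / 4 = 5/2

5/2


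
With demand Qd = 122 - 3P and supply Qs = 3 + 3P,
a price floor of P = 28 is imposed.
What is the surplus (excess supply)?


At P = 28:
Qd = 122 - 3*28 = 38
Qs = 3 + 3*28 = 87
Surplus = Qs - Qd = 87 - 38 = 49

49


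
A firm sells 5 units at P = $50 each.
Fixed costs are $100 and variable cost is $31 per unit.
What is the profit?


Total Revenue = P * Q = 50 * 5 = $250
Total Cost = FC + VC*Q = 100 + 31*5 = $255
Profit = TR - TC = 250 - 255 = $-5

$-5


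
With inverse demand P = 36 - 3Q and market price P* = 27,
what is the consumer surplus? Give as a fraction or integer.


Maximum willingness to pay (at Q=0): P_max = 36
Quantity demanded at P* = 27:
Q* = (36 - 27)/3 = 3
CS = (1/2) * Q* * (P_max - P*)
CS = (1/2) * 3 * (36 - 27)
CS = (1/2) * 3 * 9 = 27/2

27/2


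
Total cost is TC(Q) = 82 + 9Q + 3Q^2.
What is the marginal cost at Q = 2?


MC = dTC/dQ = 9 + 2*3*Q
At Q = 2:
MC = 9 + 6*2
MC = 9 + 12 = 21

21


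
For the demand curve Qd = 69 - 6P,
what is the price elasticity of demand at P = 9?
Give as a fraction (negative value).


dQ/dP = -6
At P = 9: Q = 69 - 6*9 = 15
E = (dQ/dP)(P/Q) = (-6)(9/15) = -18/5

-18/5


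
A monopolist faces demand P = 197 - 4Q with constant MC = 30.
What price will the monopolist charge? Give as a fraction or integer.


MR = 197 - 8Q
Set MR = MC: 197 - 8Q = 30
Q* = 167/8
Substitute into demand:
P* = 197 - 4*167/8 = 227/2

227/2


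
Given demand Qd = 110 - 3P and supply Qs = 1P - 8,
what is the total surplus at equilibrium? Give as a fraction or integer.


Find equilibrium: 110 - 3P = 1P - 8
110 + 8 = 4P
P* = 118/4 = 59/2
Q* = 1*59/2 - 8 = 43/2
Inverse demand: P = 110/3 - Q/3, so P_max = 110/3
Inverse supply: P = 8 + Q/1, so P_min = 8
CS = (1/2) * 43/2 * (110/3 - 59/2) = 1849/24
PS = (1/2) * 43/2 * (59/2 - 8) = 1849/8
TS = CS + PS = 1849/24 + 1849/8 = 1849/6

1849/6


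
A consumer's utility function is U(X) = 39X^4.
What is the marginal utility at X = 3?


MU = dU/dX = 39*4*X^(4-1)
MU = 156*X^3
At X = 3:
MU = 156 * 3^3
MU = 156 * 27 = 4212

4212


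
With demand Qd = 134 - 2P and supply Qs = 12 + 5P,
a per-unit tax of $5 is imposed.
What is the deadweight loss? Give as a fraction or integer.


Pre-tax equilibrium quantity: Q* = 694/7
Post-tax equilibrium quantity: Q_tax = 92
Reduction in quantity: Q* - Q_tax = 50/7
DWL = (1/2) * tax * (Q* - Q_tax)
DWL = (1/2) * 5 * 50/7 = 125/7

125/7


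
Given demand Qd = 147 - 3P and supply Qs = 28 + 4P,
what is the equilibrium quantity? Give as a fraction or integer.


First find equilibrium price:
147 - 3P = 28 + 4P
P* = 119/7 = 17
Then substitute into demand:
Q* = 147 - 3 * 17 = 96

96


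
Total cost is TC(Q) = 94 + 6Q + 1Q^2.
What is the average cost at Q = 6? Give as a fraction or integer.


TC(6) = 94 + 6*6 + 1*6^2
TC(6) = 94 + 36 + 36 = 166
AC = TC/Q = 166/6 = 83/3

83/3


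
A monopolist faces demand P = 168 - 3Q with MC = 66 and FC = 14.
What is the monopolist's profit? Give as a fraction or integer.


MR = MC: 168 - 6Q = 66
Q* = 17
P* = 168 - 3*17 = 117
Profit = (P* - MC)*Q* - FC
= (117 - 66)*17 - 14
= 51*17 - 14
= 867 - 14 = 853

853


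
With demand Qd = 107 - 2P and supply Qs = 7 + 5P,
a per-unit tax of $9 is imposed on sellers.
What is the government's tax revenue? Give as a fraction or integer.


With tax on sellers, new supply: Qs' = 7 + 5(P - 9)
= 5P - 38
New equilibrium quantity:
Q_new = 459/7
Tax revenue = tax * Q_new = 9 * 459/7 = 4131/7

4131/7


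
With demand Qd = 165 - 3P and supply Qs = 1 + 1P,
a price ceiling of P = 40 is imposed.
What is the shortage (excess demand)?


At P = 40:
Qd = 165 - 3*40 = 45
Qs = 1 + 1*40 = 41
Shortage = Qd - Qs = 45 - 41 = 4

4


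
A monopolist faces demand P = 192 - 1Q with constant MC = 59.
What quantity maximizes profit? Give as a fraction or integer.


TR = P*Q = (192 - 1Q)Q = 192Q - 1Q^2
MR = dTR/dQ = 192 - 2Q
Set MR = MC:
192 - 2Q = 59
133 = 2Q
Q* = 133/2 = 133/2

133/2


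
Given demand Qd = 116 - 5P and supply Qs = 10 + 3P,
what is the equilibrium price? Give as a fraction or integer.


At equilibrium, Qd = Qs.
116 - 5P = 10 + 3P
116 - 10 = 5P + 3P
106 = 8P
P* = 106/8 = 53/4

53/4


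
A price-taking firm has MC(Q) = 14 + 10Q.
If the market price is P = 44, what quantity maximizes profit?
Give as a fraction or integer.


In perfect competition, profit is maximized where P = MC.
44 = 14 + 10Q
30 = 10Q
Q* = 30/10 = 3

3


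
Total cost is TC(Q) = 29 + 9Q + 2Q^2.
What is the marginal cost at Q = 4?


MC = dTC/dQ = 9 + 2*2*Q
At Q = 4:
MC = 9 + 4*4
MC = 9 + 16 = 25

25


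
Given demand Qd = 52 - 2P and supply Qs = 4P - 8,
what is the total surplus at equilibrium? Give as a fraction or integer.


Find equilibrium: 52 - 2P = 4P - 8
52 + 8 = 6P
P* = 60/6 = 10
Q* = 4*10 - 8 = 32
Inverse demand: P = 26 - Q/2, so P_max = 26
Inverse supply: P = 2 + Q/4, so P_min = 2
CS = (1/2) * 32 * (26 - 10) = 256
PS = (1/2) * 32 * (10 - 2) = 128
TS = CS + PS = 256 + 128 = 384

384


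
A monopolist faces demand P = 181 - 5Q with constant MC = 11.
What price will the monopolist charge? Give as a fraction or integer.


MR = 181 - 10Q
Set MR = MC: 181 - 10Q = 11
Q* = 17
Substitute into demand:
P* = 181 - 5*17 = 96

96


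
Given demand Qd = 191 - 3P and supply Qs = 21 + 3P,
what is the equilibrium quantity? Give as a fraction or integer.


First find equilibrium price:
191 - 3P = 21 + 3P
P* = 170/6 = 85/3
Then substitute into demand:
Q* = 191 - 3 * 85/3 = 106

106


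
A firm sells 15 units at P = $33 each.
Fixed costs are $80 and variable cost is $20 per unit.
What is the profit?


Total Revenue = P * Q = 33 * 15 = $495
Total Cost = FC + VC*Q = 80 + 20*15 = $380
Profit = TR - TC = 495 - 380 = $115

$115


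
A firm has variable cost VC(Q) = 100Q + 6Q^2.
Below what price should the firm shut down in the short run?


AVC(Q) = VC(Q)/Q = 100 + 6Q
AVC is increasing in Q, so minimum AVC is at Q -> 0+.
Min AVC = 100
The firm should shut down if P < 100.

100


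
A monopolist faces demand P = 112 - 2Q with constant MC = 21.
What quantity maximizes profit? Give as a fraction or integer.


TR = P*Q = (112 - 2Q)Q = 112Q - 2Q^2
MR = dTR/dQ = 112 - 4Q
Set MR = MC:
112 - 4Q = 21
91 = 4Q
Q* = 91/4 = 91/4

91/4


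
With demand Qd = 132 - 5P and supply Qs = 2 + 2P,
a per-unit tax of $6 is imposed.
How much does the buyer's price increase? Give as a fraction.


With a per-unit tax, the buyer's price increase depends on relative slopes.
Supply slope: d = 2, Demand slope: b = 5
Buyer's price increase = d * tax / (b + d)
= 2 * 6 / (5 + 2)
= 12 / 7 = 12/7

12/7


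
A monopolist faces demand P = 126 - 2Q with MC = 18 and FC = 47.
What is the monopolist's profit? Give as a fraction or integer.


MR = MC: 126 - 4Q = 18
Q* = 27
P* = 126 - 2*27 = 72
Profit = (P* - MC)*Q* - FC
= (72 - 18)*27 - 47
= 54*27 - 47
= 1458 - 47 = 1411

1411


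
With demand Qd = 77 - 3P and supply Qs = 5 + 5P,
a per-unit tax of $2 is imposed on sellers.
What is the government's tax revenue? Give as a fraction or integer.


With tax on sellers, new supply: Qs' = 5 + 5(P - 2)
= 5P - 5
New equilibrium quantity:
Q_new = 185/4
Tax revenue = tax * Q_new = 2 * 185/4 = 185/2

185/2


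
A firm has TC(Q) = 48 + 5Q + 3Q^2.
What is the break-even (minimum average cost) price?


AC(Q) = 48/Q + 5 + 3Q
To minimize: dAC/dQ = -48/Q^2 + 3 = 0
Q^2 = 48/3 = 16
Q* = 4
Min AC = 48/4 + 5 + 3*4
Min AC = 12 + 5 + 12 = 29

29


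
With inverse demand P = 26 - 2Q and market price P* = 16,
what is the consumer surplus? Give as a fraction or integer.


Maximum willingness to pay (at Q=0): P_max = 26
Quantity demanded at P* = 16:
Q* = (26 - 16)/2 = 5
CS = (1/2) * Q* * (P_max - P*)
CS = (1/2) * 5 * (26 - 16)
CS = (1/2) * 5 * 10 = 25

25


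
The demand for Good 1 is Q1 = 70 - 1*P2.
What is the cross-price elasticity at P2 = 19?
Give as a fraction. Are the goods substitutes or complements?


dQ1/dP2 = -1
At P2 = 19: Q1 = 70 - 1*19 = 51
Exy = (dQ1/dP2)(P2/Q1) = -1 * 19 / 51 = -19/51
Since Exy < 0, the goods are complements.

-19/51 (complements)


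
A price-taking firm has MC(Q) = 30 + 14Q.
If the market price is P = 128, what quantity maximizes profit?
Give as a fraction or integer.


In perfect competition, profit is maximized where P = MC.
128 = 30 + 14Q
98 = 14Q
Q* = 98/14 = 7

7


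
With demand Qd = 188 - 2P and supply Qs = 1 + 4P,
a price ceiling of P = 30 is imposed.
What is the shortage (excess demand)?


At P = 30:
Qd = 188 - 2*30 = 128
Qs = 1 + 4*30 = 121
Shortage = Qd - Qs = 128 - 121 = 7

7


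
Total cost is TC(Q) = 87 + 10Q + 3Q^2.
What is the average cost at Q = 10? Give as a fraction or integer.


TC(10) = 87 + 10*10 + 3*10^2
TC(10) = 87 + 100 + 300 = 487
AC = TC/Q = 487/10 = 487/10

487/10


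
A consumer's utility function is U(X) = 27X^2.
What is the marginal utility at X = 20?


MU = dU/dX = 27*2*X^(2-1)
MU = 54*X^1
At X = 20:
MU = 54 * 20^1
MU = 54 * 20 = 1080

1080


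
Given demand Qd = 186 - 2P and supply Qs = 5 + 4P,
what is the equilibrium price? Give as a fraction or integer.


At equilibrium, Qd = Qs.
186 - 2P = 5 + 4P
186 - 5 = 2P + 4P
181 = 6P
P* = 181/6 = 181/6

181/6


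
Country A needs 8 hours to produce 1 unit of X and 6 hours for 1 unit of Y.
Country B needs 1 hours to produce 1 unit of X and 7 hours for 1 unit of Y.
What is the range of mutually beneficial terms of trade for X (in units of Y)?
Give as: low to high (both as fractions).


Opportunity cost of X for Country A = hours_X / hours_Y = 8/6 = 4/3 units of Y
Opportunity cost of X for Country B = hours_X / hours_Y = 1/7 = 1/7 units of Y
Terms of trade must be between the two opportunity costs.
Range: 1/7 to 4/3

1/7 to 4/3


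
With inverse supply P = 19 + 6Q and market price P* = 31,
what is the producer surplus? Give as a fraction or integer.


Minimum supply price (at Q=0): P_min = 19
Quantity supplied at P* = 31:
Q* = (31 - 19)/6 = 2
PS = (1/2) * Q* * (P* - P_min)
PS = (1/2) * 2 * (31 - 19)
PS = (1/2) * 2 * 12 = 12

12


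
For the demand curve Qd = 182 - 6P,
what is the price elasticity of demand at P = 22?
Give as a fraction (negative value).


dQ/dP = -6
At P = 22: Q = 182 - 6*22 = 50
E = (dQ/dP)(P/Q) = (-6)(22/50) = -66/25

-66/25


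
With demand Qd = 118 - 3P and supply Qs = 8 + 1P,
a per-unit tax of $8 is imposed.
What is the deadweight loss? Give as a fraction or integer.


Pre-tax equilibrium quantity: Q* = 71/2
Post-tax equilibrium quantity: Q_tax = 59/2
Reduction in quantity: Q* - Q_tax = 6
DWL = (1/2) * tax * (Q* - Q_tax)
DWL = (1/2) * 8 * 6 = 24

24


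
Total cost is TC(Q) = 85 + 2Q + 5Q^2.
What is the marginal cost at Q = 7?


MC = dTC/dQ = 2 + 2*5*Q
At Q = 7:
MC = 2 + 10*7
MC = 2 + 70 = 72

72


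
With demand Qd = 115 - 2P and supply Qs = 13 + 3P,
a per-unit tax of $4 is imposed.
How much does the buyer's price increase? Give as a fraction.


With a per-unit tax, the buyer's price increase depends on relative slopes.
Supply slope: d = 3, Demand slope: b = 2
Buyer's price increase = d * tax / (b + d)
= 3 * 4 / (2 + 3)
= 12 / 5 = 12/5

12/5


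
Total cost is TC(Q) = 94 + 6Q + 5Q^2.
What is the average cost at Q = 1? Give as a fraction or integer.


TC(1) = 94 + 6*1 + 5*1^2
TC(1) = 94 + 6 + 5 = 105
AC = TC/Q = 105/1 = 105

105


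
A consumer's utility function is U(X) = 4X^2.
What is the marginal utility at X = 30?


MU = dU/dX = 4*2*X^(2-1)
MU = 8*X^1
At X = 30:
MU = 8 * 30^1
MU = 8 * 30 = 240

240


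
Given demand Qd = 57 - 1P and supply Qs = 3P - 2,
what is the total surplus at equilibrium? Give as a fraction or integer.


Find equilibrium: 57 - 1P = 3P - 2
57 + 2 = 4P
P* = 59/4 = 59/4
Q* = 3*59/4 - 2 = 169/4
Inverse demand: P = 57 - Q/1, so P_max = 57
Inverse supply: P = 2/3 + Q/3, so P_min = 2/3
CS = (1/2) * 169/4 * (57 - 59/4) = 28561/32
PS = (1/2) * 169/4 * (59/4 - 2/3) = 28561/96
TS = CS + PS = 28561/32 + 28561/96 = 28561/24

28561/24


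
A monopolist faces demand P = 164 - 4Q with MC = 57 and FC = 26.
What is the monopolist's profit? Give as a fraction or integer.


MR = MC: 164 - 8Q = 57
Q* = 107/8
P* = 164 - 4*107/8 = 221/2
Profit = (P* - MC)*Q* - FC
= (221/2 - 57)*107/8 - 26
= 107/2*107/8 - 26
= 11449/16 - 26 = 11033/16

11033/16


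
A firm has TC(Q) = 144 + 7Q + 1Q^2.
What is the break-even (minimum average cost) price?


AC(Q) = 144/Q + 7 + 1Q
To minimize: dAC/dQ = -144/Q^2 + 1 = 0
Q^2 = 144/1 = 144
Q* = 12
Min AC = 144/12 + 7 + 1*12
Min AC = 12 + 7 + 12 = 31

31


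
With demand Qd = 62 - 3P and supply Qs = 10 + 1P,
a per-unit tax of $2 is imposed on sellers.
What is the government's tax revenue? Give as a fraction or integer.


With tax on sellers, new supply: Qs' = 10 + 1(P - 2)
= 8 + 1P
New equilibrium quantity:
Q_new = 43/2
Tax revenue = tax * Q_new = 2 * 43/2 = 43

43


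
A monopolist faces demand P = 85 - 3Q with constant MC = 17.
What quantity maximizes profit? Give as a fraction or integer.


TR = P*Q = (85 - 3Q)Q = 85Q - 3Q^2
MR = dTR/dQ = 85 - 6Q
Set MR = MC:
85 - 6Q = 17
68 = 6Q
Q* = 68/6 = 34/3

34/3


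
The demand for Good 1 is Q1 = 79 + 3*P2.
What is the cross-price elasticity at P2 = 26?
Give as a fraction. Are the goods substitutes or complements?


dQ1/dP2 = 3
At P2 = 26: Q1 = 79 + 3*26 = 157
Exy = (dQ1/dP2)(P2/Q1) = 3 * 26 / 157 = 78/157
Since Exy > 0, the goods are substitutes.

78/157 (substitutes)


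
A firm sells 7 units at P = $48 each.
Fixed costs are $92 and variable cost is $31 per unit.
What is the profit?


Total Revenue = P * Q = 48 * 7 = $336
Total Cost = FC + VC*Q = 92 + 31*7 = $309
Profit = TR - TC = 336 - 309 = $27

$27


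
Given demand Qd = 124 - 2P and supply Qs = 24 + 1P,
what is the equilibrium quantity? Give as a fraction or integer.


First find equilibrium price:
124 - 2P = 24 + 1P
P* = 100/3 = 100/3
Then substitute into demand:
Q* = 124 - 2 * 100/3 = 172/3

172/3


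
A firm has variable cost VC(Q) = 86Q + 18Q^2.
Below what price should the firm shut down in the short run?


AVC(Q) = VC(Q)/Q = 86 + 18Q
AVC is increasing in Q, so minimum AVC is at Q -> 0+.
Min AVC = 86
The firm should shut down if P < 86.

86


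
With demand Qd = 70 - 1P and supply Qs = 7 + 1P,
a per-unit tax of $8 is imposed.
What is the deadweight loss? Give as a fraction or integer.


Pre-tax equilibrium quantity: Q* = 77/2
Post-tax equilibrium quantity: Q_tax = 69/2
Reduction in quantity: Q* - Q_tax = 4
DWL = (1/2) * tax * (Q* - Q_tax)
DWL = (1/2) * 8 * 4 = 16

16


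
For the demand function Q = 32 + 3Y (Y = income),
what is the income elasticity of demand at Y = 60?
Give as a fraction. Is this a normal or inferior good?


dQ/dY = 3
At Y = 60: Q = 32 + 3*60 = 212
Ey = (dQ/dY)(Y/Q) = 3 * 60 / 212 = 45/53
Since Ey > 0, this is a normal good.

45/53 (normal good)


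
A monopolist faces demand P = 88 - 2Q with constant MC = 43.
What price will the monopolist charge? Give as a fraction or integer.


MR = 88 - 4Q
Set MR = MC: 88 - 4Q = 43
Q* = 45/4
Substitute into demand:
P* = 88 - 2*45/4 = 131/2

131/2


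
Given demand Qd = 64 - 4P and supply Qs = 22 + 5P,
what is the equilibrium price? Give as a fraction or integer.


At equilibrium, Qd = Qs.
64 - 4P = 22 + 5P
64 - 22 = 4P + 5P
42 = 9P
P* = 42/9 = 14/3

14/3


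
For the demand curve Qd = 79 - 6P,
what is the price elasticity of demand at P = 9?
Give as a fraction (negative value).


dQ/dP = -6
At P = 9: Q = 79 - 6*9 = 25
E = (dQ/dP)(P/Q) = (-6)(9/25) = -54/25

-54/25


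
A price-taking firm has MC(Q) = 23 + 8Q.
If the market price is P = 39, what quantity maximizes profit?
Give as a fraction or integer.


In perfect competition, profit is maximized where P = MC.
39 = 23 + 8Q
16 = 8Q
Q* = 16/8 = 2

2


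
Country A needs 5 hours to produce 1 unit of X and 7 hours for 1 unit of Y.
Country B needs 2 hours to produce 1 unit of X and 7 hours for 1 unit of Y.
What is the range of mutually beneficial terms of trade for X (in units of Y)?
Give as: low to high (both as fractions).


Opportunity cost of X for Country A = hours_X / hours_Y = 5/7 = 5/7 units of Y
Opportunity cost of X for Country B = hours_X / hours_Y = 2/7 = 2/7 units of Y
Terms of trade must be between the two opportunity costs.
Range: 2/7 to 5/7

2/7 to 5/7


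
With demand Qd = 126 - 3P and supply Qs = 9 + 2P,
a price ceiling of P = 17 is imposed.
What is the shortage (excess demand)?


At P = 17:
Qd = 126 - 3*17 = 75
Qs = 9 + 2*17 = 43
Shortage = Qd - Qs = 75 - 43 = 32

32


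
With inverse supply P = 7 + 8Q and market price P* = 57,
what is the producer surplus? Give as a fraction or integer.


Minimum supply price (at Q=0): P_min = 7
Quantity supplied at P* = 57:
Q* = (57 - 7)/8 = 25/4
PS = (1/2) * Q* * (P* - P_min)
PS = (1/2) * 25/4 * (57 - 7)
PS = (1/2) * 25/4 * 50 = 625/4

625/4


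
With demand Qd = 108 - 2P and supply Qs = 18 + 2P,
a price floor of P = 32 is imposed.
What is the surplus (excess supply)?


At P = 32:
Qd = 108 - 2*32 = 44
Qs = 18 + 2*32 = 82
Surplus = Qs - Qd = 82 - 44 = 38

38


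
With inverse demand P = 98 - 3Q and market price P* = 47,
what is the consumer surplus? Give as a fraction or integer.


Maximum willingness to pay (at Q=0): P_max = 98
Quantity demanded at P* = 47:
Q* = (98 - 47)/3 = 17
CS = (1/2) * Q* * (P_max - P*)
CS = (1/2) * 17 * (98 - 47)
CS = (1/2) * 17 * 51 = 867/2

867/2


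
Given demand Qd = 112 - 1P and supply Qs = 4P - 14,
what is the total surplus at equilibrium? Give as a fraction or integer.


Find equilibrium: 112 - 1P = 4P - 14
112 + 14 = 5P
P* = 126/5 = 126/5
Q* = 4*126/5 - 14 = 434/5
Inverse demand: P = 112 - Q/1, so P_max = 112
Inverse supply: P = 7/2 + Q/4, so P_min = 7/2
CS = (1/2) * 434/5 * (112 - 126/5) = 94178/25
PS = (1/2) * 434/5 * (126/5 - 7/2) = 47089/50
TS = CS + PS = 94178/25 + 47089/50 = 47089/10

47089/10


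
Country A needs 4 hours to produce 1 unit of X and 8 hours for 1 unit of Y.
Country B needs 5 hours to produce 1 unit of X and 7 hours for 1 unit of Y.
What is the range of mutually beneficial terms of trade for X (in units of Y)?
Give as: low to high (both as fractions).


Opportunity cost of X for Country A = hours_X / hours_Y = 4/8 = 1/2 units of Y
Opportunity cost of X for Country B = hours_X / hours_Y = 5/7 = 5/7 units of Y
Terms of trade must be between the two opportunity costs.
Range: 1/2 to 5/7

1/2 to 5/7


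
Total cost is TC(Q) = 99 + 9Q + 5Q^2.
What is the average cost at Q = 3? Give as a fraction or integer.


TC(3) = 99 + 9*3 + 5*3^2
TC(3) = 99 + 27 + 45 = 171
AC = TC/Q = 171/3 = 57

57


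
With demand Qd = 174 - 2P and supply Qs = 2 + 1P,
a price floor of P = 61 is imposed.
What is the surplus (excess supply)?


At P = 61:
Qd = 174 - 2*61 = 52
Qs = 2 + 1*61 = 63
Surplus = Qs - Qd = 63 - 52 = 11

11


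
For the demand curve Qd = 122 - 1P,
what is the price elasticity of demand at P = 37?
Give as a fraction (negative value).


dQ/dP = -1
At P = 37: Q = 122 - 1*37 = 85
E = (dQ/dP)(P/Q) = (-1)(37/85) = -37/85

-37/85


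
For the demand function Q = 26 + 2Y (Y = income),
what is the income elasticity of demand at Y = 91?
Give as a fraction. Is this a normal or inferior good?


dQ/dY = 2
At Y = 91: Q = 26 + 2*91 = 208
Ey = (dQ/dY)(Y/Q) = 2 * 91 / 208 = 7/8
Since Ey > 0, this is a normal good.

7/8 (normal good)


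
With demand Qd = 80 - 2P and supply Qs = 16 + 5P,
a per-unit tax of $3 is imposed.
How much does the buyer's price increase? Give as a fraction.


With a per-unit tax, the buyer's price increase depends on relative slopes.
Supply slope: d = 5, Demand slope: b = 2
Buyer's price increase = d * tax / (b + d)
= 5 * 3 / (2 + 5)
= 15 / 7 = 15/7

15/7


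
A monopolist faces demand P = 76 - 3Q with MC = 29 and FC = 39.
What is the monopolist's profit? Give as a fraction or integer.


MR = MC: 76 - 6Q = 29
Q* = 47/6
P* = 76 - 3*47/6 = 105/2
Profit = (P* - MC)*Q* - FC
= (105/2 - 29)*47/6 - 39
= 47/2*47/6 - 39
= 2209/12 - 39 = 1741/12

1741/12


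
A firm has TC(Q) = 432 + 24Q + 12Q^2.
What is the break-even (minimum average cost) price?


AC(Q) = 432/Q + 24 + 12Q
To minimize: dAC/dQ = -432/Q^2 + 12 = 0
Q^2 = 432/12 = 36
Q* = 6
Min AC = 432/6 + 24 + 12*6
Min AC = 72 + 24 + 72 = 168

168


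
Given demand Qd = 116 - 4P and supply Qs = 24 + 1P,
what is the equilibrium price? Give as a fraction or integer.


At equilibrium, Qd = Qs.
116 - 4P = 24 + 1P
116 - 24 = 4P + 1P
92 = 5P
P* = 92/5 = 92/5

92/5


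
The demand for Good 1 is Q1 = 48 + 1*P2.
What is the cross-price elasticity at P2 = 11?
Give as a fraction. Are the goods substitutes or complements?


dQ1/dP2 = 1
At P2 = 11: Q1 = 48 + 1*11 = 59
Exy = (dQ1/dP2)(P2/Q1) = 1 * 11 / 59 = 11/59
Since Exy > 0, the goods are substitutes.

11/59 (substitutes)


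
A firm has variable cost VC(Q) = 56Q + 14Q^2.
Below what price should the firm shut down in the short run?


AVC(Q) = VC(Q)/Q = 56 + 14Q
AVC is increasing in Q, so minimum AVC is at Q -> 0+.
Min AVC = 56
The firm should shut down if P < 56.

56


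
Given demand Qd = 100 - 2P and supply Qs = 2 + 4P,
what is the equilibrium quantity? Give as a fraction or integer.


First find equilibrium price:
100 - 2P = 2 + 4P
P* = 98/6 = 49/3
Then substitute into demand:
Q* = 100 - 2 * 49/3 = 202/3

202/3


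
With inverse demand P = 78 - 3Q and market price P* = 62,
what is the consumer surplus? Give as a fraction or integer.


Maximum willingness to pay (at Q=0): P_max = 78
Quantity demanded at P* = 62:
Q* = (78 - 62)/3 = 16/3
CS = (1/2) * Q* * (P_max - P*)
CS = (1/2) * 16/3 * (78 - 62)
CS = (1/2) * 16/3 * 16 = 128/3

128/3


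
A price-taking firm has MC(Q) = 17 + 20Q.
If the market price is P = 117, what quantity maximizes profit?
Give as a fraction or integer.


In perfect competition, profit is maximized where P = MC.
117 = 17 + 20Q
100 = 20Q
Q* = 100/20 = 5

5


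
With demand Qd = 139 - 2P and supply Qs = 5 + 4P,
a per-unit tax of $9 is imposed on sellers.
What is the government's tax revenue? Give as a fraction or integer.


With tax on sellers, new supply: Qs' = 5 + 4(P - 9)
= 4P - 31
New equilibrium quantity:
Q_new = 247/3
Tax revenue = tax * Q_new = 9 * 247/3 = 741

741


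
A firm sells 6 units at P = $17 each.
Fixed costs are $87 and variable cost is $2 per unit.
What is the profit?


Total Revenue = P * Q = 17 * 6 = $102
Total Cost = FC + VC*Q = 87 + 2*6 = $99
Profit = TR - TC = 102 - 99 = $3

$3


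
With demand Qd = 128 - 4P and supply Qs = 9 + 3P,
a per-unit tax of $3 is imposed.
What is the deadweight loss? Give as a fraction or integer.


Pre-tax equilibrium quantity: Q* = 60
Post-tax equilibrium quantity: Q_tax = 384/7
Reduction in quantity: Q* - Q_tax = 36/7
DWL = (1/2) * tax * (Q* - Q_tax)
DWL = (1/2) * 3 * 36/7 = 54/7

54/7


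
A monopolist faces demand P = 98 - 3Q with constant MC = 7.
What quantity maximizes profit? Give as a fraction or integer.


TR = P*Q = (98 - 3Q)Q = 98Q - 3Q^2
MR = dTR/dQ = 98 - 6Q
Set MR = MC:
98 - 6Q = 7
91 = 6Q
Q* = 91/6 = 91/6

91/6


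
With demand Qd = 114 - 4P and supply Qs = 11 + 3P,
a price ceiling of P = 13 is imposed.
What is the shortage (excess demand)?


At P = 13:
Qd = 114 - 4*13 = 62
Qs = 11 + 3*13 = 50
Shortage = Qd - Qs = 62 - 50 = 12

12


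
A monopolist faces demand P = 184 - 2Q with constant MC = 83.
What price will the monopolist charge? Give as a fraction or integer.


MR = 184 - 4Q
Set MR = MC: 184 - 4Q = 83
Q* = 101/4
Substitute into demand:
P* = 184 - 2*101/4 = 267/2

267/2
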